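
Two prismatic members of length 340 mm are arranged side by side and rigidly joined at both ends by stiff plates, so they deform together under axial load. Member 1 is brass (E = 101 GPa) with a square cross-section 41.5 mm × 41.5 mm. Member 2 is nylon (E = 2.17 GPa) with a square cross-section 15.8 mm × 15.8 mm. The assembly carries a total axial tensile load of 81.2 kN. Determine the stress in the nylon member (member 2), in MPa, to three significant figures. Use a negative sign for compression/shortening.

1.01 MPa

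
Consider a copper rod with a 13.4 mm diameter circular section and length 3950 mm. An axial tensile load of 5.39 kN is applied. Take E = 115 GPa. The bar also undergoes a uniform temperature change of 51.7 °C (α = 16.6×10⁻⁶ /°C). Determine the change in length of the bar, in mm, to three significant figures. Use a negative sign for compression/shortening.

4.70 mm

A = 141 mm².
δ_mech = NL/(AE) = 5390·3950/(141·115000) = 1.313 mm.
δ_thermal = αLΔT = 16.6e-6·3950·51.7 = 3.39 mm.
δ = δ_mech + δ_thermal = 4.703 mm.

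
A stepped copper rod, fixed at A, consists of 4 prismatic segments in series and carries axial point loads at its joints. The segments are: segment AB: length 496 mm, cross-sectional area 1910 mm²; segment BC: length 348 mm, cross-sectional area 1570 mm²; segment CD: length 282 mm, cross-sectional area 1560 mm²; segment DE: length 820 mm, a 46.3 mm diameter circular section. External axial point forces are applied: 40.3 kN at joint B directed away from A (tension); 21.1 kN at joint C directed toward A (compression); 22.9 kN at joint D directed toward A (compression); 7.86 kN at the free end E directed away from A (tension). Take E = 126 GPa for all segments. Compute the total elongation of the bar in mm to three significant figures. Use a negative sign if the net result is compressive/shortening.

-0.0462 mm

Internal axial forces (sectioning from the free end, tension +): N_DE = 7.86 kN, N_CD = -15.04 kN, N_BC = -36.14 kN, N_AB = 4.16 kN.
A_DE = 1684 mm².
δ_AB = 4160·496/(1910·126000) = 0.008574 mm
δ_BC = -36140·348/(1570·126000) = -0.06358 mm
δ_CD = -15040·282/(1560·126000) = -0.02158 mm
δ_DE = 7860·820/(1684·126000) = 0.03038 mm
δ = Σδ_i = -0.0462 mm.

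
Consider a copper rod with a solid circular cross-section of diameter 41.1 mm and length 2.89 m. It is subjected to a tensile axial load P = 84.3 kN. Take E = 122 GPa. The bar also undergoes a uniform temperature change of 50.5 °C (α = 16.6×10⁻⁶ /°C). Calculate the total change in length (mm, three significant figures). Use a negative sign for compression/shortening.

3.93 mm

A = 1327 mm².
δ_mech = NL/(AE) = 84300·2890/(1327·122000) = 1.505 mm.
δ_thermal = αLΔT = 16.6e-6·2890·50.5 = 2.423 mm.
δ = δ_mech + δ_thermal = 3.928 mm.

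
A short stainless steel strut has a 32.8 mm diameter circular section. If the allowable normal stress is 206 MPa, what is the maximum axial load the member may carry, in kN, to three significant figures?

174 kN

A = 845 mm².
P_max = σ_allow · A = 206 · 845 = 174100 N = 174.1 kN.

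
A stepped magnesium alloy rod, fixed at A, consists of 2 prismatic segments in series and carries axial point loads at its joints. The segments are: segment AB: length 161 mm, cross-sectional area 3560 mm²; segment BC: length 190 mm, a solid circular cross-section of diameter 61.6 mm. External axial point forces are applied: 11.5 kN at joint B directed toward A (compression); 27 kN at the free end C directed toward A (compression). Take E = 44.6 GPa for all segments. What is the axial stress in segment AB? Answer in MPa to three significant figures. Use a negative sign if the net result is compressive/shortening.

Internal axial forces (sectioning from the free end, tension +): N_BC = -27 kN, N_AB = -38.5 kN.
σ_AB = N_AB/A_AB = -38500/3560 = -10.81 MPa.

-10.8 MPa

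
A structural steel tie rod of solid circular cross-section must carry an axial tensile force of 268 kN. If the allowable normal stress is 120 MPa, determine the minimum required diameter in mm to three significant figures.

Required area A ≥ P/σ_allow = 268000/120 = 2233 mm².
For a solid circular section, d ≥ √(4A/π) = 53.33 mm.

53.3 mm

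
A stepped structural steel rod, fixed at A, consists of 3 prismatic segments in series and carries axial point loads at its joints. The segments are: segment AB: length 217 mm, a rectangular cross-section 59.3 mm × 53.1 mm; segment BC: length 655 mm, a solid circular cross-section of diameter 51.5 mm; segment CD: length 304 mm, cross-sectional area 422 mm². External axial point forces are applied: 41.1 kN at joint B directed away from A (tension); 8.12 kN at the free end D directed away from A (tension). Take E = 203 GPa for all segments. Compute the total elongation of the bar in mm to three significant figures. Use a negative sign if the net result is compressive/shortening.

Internal axial forces (sectioning from the free end, tension +): N_CD = 8.12 kN, N_BC = 8.12 kN, N_AB = 49.22 kN.
A_AB = 3149 mm².
A_BC = 2083 mm².
δ_AB = 49220·217/(3149·203000) = 0.01671 mm
δ_BC = 8120·655/(2083·203000) = 0.01258 mm
δ_CD = 8120·304/(422·203000) = 0.02882 mm
δ = Σδ_i = 0.0581 mm.

0.0581 mm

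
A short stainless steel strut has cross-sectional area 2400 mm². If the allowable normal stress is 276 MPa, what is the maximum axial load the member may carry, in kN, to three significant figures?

662 kN

P_max = σ_allow · A = 276 · 2400 = 662400 N = 662.4 kN.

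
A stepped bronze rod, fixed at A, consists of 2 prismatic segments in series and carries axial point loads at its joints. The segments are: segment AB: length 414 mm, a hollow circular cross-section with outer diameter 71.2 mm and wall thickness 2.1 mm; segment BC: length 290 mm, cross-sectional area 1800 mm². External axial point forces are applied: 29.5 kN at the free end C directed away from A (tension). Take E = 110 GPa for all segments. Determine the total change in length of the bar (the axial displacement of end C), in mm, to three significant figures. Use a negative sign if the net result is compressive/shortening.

0.287 mm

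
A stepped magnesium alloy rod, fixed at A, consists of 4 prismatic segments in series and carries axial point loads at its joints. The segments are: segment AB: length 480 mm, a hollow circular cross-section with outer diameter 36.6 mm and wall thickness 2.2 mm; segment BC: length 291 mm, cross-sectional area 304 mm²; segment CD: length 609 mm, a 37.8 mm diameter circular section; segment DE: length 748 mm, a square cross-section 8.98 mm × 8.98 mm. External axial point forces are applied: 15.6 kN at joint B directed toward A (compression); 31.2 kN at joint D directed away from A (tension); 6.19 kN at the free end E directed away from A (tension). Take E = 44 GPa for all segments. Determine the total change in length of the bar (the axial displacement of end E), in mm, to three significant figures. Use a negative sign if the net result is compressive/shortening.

3.58 mm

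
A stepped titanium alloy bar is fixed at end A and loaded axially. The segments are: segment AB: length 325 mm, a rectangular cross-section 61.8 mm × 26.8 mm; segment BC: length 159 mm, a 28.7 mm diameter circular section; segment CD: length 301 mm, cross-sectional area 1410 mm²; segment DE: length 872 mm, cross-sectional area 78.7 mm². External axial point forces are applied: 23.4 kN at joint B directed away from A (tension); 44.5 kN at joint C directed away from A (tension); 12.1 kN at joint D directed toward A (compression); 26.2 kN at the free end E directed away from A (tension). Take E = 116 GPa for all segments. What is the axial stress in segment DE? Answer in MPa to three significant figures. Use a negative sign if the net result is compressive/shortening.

333 MPa

Internal axial forces (sectioning from the free end, tension +): N_DE = 26.2 kN, N_CD = 14.1 kN, N_BC = 58.6 kN, N_AB = 82 kN.
σ_DE = N_DE/A_DE = 26200/78.7 = 332.9 MPa.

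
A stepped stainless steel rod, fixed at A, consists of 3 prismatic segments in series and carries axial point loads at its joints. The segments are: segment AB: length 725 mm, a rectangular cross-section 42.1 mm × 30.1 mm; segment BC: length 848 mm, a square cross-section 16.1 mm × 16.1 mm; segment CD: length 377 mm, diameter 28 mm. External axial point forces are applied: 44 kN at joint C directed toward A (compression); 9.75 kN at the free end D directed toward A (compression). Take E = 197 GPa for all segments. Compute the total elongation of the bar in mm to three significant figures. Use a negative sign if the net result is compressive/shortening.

-1.08 mm

Internal axial forces (sectioning from the free end, tension +): N_CD = -9.75 kN, N_BC = -53.75 kN, N_AB = -53.75 kN.
A_AB = 1267 mm².
A_BC = 259.2 mm².
A_CD = 615.8 mm².
δ_AB = -53750·725/(1267·197000) = -0.1561 mm
δ_BC = -53750·848/(259.2·197000) = -0.8926 mm
δ_CD = -9750·377/(615.8·197000) = -0.0303 mm
δ = Σδ_i = -1.079 mm.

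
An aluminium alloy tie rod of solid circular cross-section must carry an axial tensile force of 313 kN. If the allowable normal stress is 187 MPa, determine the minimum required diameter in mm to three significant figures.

46.2 mm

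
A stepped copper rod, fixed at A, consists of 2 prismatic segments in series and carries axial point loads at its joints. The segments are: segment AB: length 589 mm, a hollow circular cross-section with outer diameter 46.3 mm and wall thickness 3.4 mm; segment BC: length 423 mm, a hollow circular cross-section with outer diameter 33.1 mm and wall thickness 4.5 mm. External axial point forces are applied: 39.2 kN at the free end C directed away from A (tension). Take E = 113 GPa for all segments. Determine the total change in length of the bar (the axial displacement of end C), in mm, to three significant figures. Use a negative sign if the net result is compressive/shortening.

0.809 mm

Internal axial forces (sectioning from the free end, tension +): N_BC = 39.2 kN, N_AB = 39.2 kN.
A_AB = 458.2 mm².
A_BC = 404.3 mm².
δ_AB = 39200·589/(458.2·113000) = 0.4459 mm
δ_BC = 39200·423/(404.3·113000) = 0.3629 mm
δ = Σδ_i = 0.8088 mm.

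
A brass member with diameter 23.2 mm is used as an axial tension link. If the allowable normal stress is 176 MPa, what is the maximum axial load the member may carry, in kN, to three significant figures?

74.4 kN

A = 422.7 mm².
P_max = σ_allow · A = 176 · 422.7 = 74400 N = 74.4 kN.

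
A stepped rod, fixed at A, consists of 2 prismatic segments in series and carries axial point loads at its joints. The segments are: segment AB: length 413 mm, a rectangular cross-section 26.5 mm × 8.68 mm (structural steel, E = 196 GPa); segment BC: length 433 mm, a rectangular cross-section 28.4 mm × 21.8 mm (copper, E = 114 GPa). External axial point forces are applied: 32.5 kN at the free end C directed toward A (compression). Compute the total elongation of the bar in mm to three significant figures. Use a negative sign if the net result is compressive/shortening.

Internal axial forces (sectioning from the free end, tension +): N_BC = -32.5 kN, N_AB = -32.5 kN.
A_AB = 230 mm².
A_BC = 619.1 mm².
δ_AB = -32500·413/(230·196000) = -0.2977 mm
δ_BC = -32500·433/(619.1·114000) = -0.1994 mm
δ = Σδ_i = -0.4971 mm.

-0.497 mm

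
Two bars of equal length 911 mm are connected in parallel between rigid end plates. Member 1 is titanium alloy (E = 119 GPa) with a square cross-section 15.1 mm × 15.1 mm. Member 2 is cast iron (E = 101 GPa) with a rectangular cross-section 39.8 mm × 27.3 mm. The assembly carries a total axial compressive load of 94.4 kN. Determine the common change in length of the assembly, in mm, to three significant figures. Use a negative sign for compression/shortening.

-0.628 mm

A_1 = 228 mm².
A_2 = 1087 mm².
Equal strain + equilibrium ⇒ each member carries load in proportion to AE: A₁E₁ = 27130000 N, A₂E₂ = 109700000 N, ΣAE = 136900000 N.
δ = PL/ΣAE = -94400·911/136900000 = -0.6283 mm.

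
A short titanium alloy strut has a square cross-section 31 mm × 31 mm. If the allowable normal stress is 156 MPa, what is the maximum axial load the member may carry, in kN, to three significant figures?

A = 961 mm².
P_max = σ_allow · A = 156 · 961 = 149900 N = 149.9 kN.

150 kN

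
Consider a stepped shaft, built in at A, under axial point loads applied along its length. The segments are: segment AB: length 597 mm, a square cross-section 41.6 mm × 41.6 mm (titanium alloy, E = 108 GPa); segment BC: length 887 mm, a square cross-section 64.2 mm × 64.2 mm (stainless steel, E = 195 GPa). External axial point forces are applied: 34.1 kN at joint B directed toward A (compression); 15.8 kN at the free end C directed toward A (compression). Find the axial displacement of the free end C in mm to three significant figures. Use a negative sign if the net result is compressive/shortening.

-0.177 mm

Internal axial forces (sectioning from the free end, tension +): N_BC = -15.8 kN, N_AB = -49.9 kN.
A_AB = 1731 mm².
A_BC = 4122 mm².
δ_AB = -49900·597/(1731·108000) = -0.1594 mm
δ_BC = -15800·887/(4122·195000) = -0.01744 mm
δ = Σδ_i = -0.1768 mm.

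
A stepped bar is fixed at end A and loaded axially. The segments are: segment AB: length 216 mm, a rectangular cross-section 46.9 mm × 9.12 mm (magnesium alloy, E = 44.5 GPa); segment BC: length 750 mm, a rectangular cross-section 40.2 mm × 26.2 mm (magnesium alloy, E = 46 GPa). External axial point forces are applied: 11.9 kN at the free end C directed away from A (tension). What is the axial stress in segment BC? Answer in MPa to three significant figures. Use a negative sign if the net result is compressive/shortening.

11.3 MPa

Internal axial forces (sectioning from the free end, tension +): N_BC = 11.9 kN, N_AB = 11.9 kN.
A_BC = 1053 mm².
σ_BC = N_BC/A_BC = 11900/1053 = 11.3 MPa.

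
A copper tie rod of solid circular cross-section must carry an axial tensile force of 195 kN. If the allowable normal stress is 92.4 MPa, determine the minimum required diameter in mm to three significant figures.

Required area A ≥ P/σ_allow = 195000/92.4 = 2110 mm².
For a solid circular section, d ≥ √(4A/π) = 51.84 mm.

51.8 mm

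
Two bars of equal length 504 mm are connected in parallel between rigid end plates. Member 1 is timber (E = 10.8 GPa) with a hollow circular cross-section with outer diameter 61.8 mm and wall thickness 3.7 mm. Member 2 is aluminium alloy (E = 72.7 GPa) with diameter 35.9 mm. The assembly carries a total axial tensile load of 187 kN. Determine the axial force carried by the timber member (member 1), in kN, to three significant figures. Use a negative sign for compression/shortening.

A_1 = 675.3 mm².
A_2 = 1012 mm².
Equal strain + equilibrium ⇒ each member carries load in proportion to AE: A₁E₁ = 7294000 N, A₂E₂ = 73590000 N, ΣAE = 80880000 N.
F₁ = P·A₁E₁/ΣAE = 187000·7294000/80880000 = 16860 N.

16.9 kN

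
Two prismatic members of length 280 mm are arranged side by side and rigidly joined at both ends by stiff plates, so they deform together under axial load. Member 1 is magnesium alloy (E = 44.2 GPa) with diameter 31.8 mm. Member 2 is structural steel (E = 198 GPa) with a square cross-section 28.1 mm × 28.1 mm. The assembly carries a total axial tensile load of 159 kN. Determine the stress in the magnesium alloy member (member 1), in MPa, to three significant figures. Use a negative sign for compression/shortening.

A_1 = 794.2 mm².
A_2 = 789.6 mm².
Equal strain + equilibrium ⇒ each member carries load in proportion to AE: A₁E₁ = 35100000 N, A₂E₂ = 156300000 N, ΣAE = 191400000 N.
σ₁ = P·E₁/ΣAE = 159000·44200/191400000 = 36.71 MPa.

36.7 MPa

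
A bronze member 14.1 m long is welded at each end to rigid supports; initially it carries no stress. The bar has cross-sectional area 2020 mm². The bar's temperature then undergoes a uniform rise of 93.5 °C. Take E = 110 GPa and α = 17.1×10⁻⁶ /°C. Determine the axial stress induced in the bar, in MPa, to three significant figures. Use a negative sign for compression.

-176 MPa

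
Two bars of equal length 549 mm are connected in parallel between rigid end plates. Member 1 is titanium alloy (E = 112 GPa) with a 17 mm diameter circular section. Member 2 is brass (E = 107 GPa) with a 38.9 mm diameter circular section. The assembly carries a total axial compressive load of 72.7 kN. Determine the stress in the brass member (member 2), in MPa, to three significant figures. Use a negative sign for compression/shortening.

-51.0 MPa

A_1 = 227 mm².
A_2 = 1188 mm².
Equal strain + equilibrium ⇒ each member carries load in proportion to AE: A₁E₁ = 25420000 N, A₂E₂ = 127200000 N, ΣAE = 152600000 N.
σ₂ = P·E₂/ΣAE = -72700·107000/152600000 = -50.98 MPa.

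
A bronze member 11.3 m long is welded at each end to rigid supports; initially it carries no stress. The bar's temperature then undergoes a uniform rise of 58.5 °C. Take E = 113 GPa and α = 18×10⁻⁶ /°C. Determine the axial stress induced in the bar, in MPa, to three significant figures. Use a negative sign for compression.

-119 MPa

Free thermal expansion αLΔT = 18e-6 · 11300 · 58.5 = 11.9 mm.
The walls impose strain ε = −(11.9)/11300 = -1.0530e-03; σ = Eε = 113000 · -1.0530e-03 = -119 MPa.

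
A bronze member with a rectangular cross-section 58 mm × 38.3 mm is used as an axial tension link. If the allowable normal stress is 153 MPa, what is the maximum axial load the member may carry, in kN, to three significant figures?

A = 2221 mm².
P_max = σ_allow · A = 153 · 2221 = 339900 N = 339.9 kN.

340 kN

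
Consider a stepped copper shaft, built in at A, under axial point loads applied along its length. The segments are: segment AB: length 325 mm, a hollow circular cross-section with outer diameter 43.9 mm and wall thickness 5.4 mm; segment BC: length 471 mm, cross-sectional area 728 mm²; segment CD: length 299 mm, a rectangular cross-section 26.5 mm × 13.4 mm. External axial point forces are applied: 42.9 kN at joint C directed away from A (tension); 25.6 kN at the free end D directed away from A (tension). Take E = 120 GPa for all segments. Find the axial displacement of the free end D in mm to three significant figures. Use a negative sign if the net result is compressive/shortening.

Internal axial forces (sectioning from the free end, tension +): N_CD = 25.6 kN, N_BC = 68.5 kN, N_AB = 68.5 kN.
A_AB = 653.1 mm².
A_CD = 355.1 mm².
δ_AB = 68500·325/(653.1·120000) = 0.284 mm
δ_BC = 68500·471/(728·120000) = 0.3693 mm
δ_CD = 25600·299/(355.1·120000) = 0.1796 mm
δ = Σδ_i = 0.833 mm.

0.833 mm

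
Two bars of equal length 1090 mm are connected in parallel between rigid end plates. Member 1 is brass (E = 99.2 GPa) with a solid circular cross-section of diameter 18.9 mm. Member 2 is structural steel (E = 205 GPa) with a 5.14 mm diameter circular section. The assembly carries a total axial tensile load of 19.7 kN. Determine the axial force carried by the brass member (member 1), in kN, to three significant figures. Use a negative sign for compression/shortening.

17.1 kN

A_1 = 280.6 mm².
A_2 = 20.75 mm².
Equal strain + equilibrium ⇒ each member carries load in proportion to AE: A₁E₁ = 27830000 N, A₂E₂ = 4254000 N, ΣAE = 32080000 N.
F₁ = P·A₁E₁/ΣAE = 19700·27830000/32080000 = 17090 N.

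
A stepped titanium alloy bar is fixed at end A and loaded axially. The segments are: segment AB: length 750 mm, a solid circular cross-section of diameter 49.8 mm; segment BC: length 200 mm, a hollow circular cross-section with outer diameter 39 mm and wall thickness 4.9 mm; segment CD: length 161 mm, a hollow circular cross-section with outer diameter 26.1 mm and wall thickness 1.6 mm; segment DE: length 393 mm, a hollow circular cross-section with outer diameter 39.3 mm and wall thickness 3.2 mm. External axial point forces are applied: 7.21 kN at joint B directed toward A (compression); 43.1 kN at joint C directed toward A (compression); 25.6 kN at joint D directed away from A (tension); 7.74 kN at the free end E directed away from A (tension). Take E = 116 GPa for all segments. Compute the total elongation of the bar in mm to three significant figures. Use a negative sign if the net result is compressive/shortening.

0.360 mm

Internal axial forces (sectioning from the free end, tension +): N_DE = 7.74 kN, N_CD = 33.34 kN, N_BC = -9.76 kN, N_AB = -16.97 kN.
A_AB = 1948 mm².
A_BC = 524.9 mm².
A_CD = 123.2 mm².
A_DE = 362.9 mm².
δ_AB = -16970·750/(1948·116000) = -0.05633 mm
δ_BC = -9760·200/(524.9·116000) = -0.03206 mm
δ_CD = 33340·161/(123.2·116000) = 0.3757 mm
δ_DE = 7740·393/(362.9·116000) = 0.07226 mm
δ = Σδ_i = 0.3596 mm.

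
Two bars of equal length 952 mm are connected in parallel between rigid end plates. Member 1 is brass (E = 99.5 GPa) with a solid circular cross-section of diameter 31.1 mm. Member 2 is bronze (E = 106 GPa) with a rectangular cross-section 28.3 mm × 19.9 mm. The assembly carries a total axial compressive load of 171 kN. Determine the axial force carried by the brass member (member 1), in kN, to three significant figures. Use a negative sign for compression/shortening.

A_1 = 759.6 mm².
A_2 = 563.2 mm².
Equal strain + equilibrium ⇒ each member carries load in proportion to AE: A₁E₁ = 75580000 N, A₂E₂ = 59700000 N, ΣAE = 135300000 N.
F₁ = P·A₁E₁/ΣAE = -171000·75580000/135300000 = -95540 N.

-95.5 kN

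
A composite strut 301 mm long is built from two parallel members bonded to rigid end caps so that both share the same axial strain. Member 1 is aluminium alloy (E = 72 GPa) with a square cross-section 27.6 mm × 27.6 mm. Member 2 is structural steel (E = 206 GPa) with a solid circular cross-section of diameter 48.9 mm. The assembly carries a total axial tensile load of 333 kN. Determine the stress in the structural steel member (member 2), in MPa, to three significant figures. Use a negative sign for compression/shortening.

155 MPa

A_1 = 761.8 mm².
A_2 = 1878 mm².
Equal strain + equilibrium ⇒ each member carries load in proportion to AE: A₁E₁ = 54850000 N, A₂E₂ = 386900000 N, ΣAE = 441700000 N.
σ₂ = P·E₂/ΣAE = 333000·206000/441700000 = 155.3 MPa.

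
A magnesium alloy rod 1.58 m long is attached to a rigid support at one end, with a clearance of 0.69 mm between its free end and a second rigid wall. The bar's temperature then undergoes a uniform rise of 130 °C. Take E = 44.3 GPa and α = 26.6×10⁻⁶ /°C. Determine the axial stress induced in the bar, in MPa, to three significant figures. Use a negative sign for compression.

-134 MPa

Free thermal expansion αLΔT = 26.6e-6 · 1580 · 130 = 5.464 mm.
The walls engage after the gap closes; constrained expansion = 5.464 − 0.69 = 4.774 mm.
The walls impose strain ε = −(4.774)/1580 = -3.0213e-03; σ = Eε = 44300 · -3.0213e-03 = -133.8 MPa.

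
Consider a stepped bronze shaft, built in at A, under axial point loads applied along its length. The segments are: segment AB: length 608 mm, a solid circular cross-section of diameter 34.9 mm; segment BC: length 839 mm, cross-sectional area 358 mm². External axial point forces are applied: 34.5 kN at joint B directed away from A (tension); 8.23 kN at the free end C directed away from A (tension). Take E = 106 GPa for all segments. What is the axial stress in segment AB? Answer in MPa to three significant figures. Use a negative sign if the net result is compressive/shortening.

44.7 MPa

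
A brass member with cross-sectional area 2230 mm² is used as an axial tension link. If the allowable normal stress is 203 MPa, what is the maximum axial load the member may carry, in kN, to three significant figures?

P_max = σ_allow · A = 203 · 2230 = 452700 N = 452.7 kN.

453 kN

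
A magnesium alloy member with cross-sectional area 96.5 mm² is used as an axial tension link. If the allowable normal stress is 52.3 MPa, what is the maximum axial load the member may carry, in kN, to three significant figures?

P_max = σ_allow · A = 52.3 · 96.5 = 5047 N = 5.047 kN.

5.05 kN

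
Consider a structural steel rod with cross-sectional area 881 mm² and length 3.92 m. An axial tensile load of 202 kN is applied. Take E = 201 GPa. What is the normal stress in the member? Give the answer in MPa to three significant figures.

229 MPa

σ = N/A = 202000/881 = 229.3 MPa.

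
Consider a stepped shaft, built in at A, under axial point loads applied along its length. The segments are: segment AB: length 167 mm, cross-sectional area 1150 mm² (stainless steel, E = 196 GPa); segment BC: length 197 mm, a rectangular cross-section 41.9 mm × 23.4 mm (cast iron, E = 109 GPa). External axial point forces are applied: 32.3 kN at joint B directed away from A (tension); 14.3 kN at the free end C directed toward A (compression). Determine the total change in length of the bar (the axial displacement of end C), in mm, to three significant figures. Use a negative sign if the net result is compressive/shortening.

Internal axial forces (sectioning from the free end, tension +): N_BC = -14.3 kN, N_AB = 18 kN.
A_BC = 980.5 mm².
δ_AB = 18000·167/(1150·196000) = 0.01334 mm
δ_BC = -14300·197/(980.5·109000) = -0.02636 mm
δ = Σδ_i = -0.01302 mm.

-0.0130 mm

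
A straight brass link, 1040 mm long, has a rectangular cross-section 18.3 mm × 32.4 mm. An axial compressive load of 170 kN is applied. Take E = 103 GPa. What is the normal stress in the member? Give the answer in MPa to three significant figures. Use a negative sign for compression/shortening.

-287 MPa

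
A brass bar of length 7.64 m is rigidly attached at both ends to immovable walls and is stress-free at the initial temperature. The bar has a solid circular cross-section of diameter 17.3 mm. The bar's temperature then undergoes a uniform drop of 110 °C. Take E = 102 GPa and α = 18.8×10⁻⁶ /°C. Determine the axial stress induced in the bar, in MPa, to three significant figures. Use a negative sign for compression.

Free thermal expansion αLΔT = 18.8e-6 · 7640 · -110 = -15.8 mm.
The walls impose strain ε = −(-15.8)/7640 = 2.0680e-03; σ = Eε = 102000 · 2.0680e-03 = 210.9 MPa.

211 MPa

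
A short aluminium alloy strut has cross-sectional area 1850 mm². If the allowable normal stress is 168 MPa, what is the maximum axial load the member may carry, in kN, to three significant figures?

311 kN

P_max = σ_allow · A = 168 · 1850 = 310800 N = 310.8 kN.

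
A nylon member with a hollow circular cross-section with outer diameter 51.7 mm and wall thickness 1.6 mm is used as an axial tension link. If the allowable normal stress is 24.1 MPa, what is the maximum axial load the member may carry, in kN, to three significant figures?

6.07 kN

A = 251.8 mm².
P_max = σ_allow · A = 24.1 · 251.8 = 6069 N = 6.069 kN.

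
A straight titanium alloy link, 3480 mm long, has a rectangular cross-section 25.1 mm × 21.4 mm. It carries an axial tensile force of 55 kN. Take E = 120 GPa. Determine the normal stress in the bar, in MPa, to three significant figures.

102 MPa

A = 537.1 mm².
σ = N/A = 55000/537.1 = 102.4 MPa.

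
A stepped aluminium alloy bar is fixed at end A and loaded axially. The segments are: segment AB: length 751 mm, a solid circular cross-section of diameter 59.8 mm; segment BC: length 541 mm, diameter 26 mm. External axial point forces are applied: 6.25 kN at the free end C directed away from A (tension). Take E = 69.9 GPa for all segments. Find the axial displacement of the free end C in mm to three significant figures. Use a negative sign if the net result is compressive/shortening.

Internal axial forces (sectioning from the free end, tension +): N_BC = 6.25 kN, N_AB = 6.25 kN.
A_AB = 2809 mm².
A_BC = 530.9 mm².
δ_AB = 6250·751/(2809·69900) = 0.02391 mm
δ_BC = 6250·541/(530.9·69900) = 0.09111 mm
δ = Σδ_i = 0.115 mm.

0.115 mm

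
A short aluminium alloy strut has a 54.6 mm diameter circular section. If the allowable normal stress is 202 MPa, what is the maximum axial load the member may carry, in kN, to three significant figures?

A = 2341 mm².
P_max = σ_allow · A = 202 · 2341 = 473000 N = 473 kN.

473 kN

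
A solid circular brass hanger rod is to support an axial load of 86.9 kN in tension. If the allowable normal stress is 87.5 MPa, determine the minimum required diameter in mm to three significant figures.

Required area A ≥ P/σ_allow = 86900/87.5 = 993.1 mm².
For a solid circular section, d ≥ √(4A/π) = 35.56 mm.

35.6 mm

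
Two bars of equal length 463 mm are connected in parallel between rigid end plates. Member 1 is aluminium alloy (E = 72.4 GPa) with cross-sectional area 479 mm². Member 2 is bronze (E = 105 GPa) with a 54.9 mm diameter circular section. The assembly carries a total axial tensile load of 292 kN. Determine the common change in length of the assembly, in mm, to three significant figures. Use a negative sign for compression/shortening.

0.477 mm

A_2 = 2367 mm².
Equal strain + equilibrium ⇒ each member carries load in proportion to AE: A₁E₁ = 34680000 N, A₂E₂ = 248600000 N, ΣAE = 283200000 N.
δ = PL/ΣAE = 292000·463/283200000 = 0.4773 mm.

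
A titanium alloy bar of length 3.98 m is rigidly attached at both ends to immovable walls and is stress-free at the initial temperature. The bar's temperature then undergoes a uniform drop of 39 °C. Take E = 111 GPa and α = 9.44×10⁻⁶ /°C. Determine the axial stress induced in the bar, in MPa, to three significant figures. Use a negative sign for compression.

40.9 MPa

Free thermal expansion αLΔT = 9.44e-6 · 3980 · -39 = -1.465 mm.
The walls impose strain ε = −(-1.465)/3980 = 3.6816e-04; σ = Eε = 111000 · 3.6816e-04 = 40.87 MPa.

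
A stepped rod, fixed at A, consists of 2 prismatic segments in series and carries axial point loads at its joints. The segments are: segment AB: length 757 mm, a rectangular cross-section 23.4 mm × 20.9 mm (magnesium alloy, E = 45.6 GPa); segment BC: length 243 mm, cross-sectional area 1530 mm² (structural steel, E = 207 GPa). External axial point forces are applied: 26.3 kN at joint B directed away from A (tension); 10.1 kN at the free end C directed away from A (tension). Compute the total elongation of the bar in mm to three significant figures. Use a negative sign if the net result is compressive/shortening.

1.24 mm

Internal axial forces (sectioning from the free end, tension +): N_BC = 10.1 kN, N_AB = 36.4 kN.
A_AB = 489.1 mm².
δ_AB = 36400·757/(489.1·45600) = 1.236 mm
δ_BC = 10100·243/(1530·207000) = 0.007749 mm
δ = Σδ_i = 1.243 mm.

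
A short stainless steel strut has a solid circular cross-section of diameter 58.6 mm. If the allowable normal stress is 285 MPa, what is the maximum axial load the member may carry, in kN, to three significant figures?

A = 2697 mm².
P_max = σ_allow · A = 285 · 2697 = 768700 N = 768.7 kN.

769 kN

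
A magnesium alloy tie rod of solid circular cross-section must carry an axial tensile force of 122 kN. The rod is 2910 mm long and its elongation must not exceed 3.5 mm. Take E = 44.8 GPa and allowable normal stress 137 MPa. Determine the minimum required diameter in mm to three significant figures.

Required area A ≥ P/σ_allow = 122000/137 = 890.5 mm².
For a solid circular section, d ≥ √(4A/π) = 33.67 mm.
Elongation limit: A ≥ PL/(Eδ_allow) = 122000·2910/(44800·3.5) = 2264 mm² ⇒ d ≥ 53.69 mm.
The elongation limit governs.

53.7 mm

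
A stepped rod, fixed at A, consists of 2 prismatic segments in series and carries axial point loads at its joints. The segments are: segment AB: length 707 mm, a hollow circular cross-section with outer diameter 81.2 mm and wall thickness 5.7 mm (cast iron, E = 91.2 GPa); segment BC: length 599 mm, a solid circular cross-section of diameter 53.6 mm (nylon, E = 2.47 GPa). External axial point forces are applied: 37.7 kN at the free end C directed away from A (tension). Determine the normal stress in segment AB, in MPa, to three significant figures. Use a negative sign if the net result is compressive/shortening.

Internal axial forces (sectioning from the free end, tension +): N_BC = 37.7 kN, N_AB = 37.7 kN.
A_AB = 1352 mm².
σ_AB = N_AB/A_AB = 37700/1352 = 27.88 MPa.

27.9 MPa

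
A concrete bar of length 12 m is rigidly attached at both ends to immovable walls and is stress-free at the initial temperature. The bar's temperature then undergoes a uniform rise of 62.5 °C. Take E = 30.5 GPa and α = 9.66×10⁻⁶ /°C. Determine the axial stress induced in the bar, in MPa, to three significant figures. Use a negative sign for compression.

-18.4 MPa

Free thermal expansion αLΔT = 9.66e-6 · 12000 · 62.5 = 7.245 mm.
The walls impose strain ε = −(7.245)/12000 = -6.0375e-04; σ = Eε = 30500 · -6.0375e-04 = -18.41 MPa.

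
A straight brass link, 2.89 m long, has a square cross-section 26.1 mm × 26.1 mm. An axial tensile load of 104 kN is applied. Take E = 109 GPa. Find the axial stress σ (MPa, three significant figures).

A = 681.2 mm².
σ = N/A = 104000/681.2 = 152.7 MPa.

153 MPa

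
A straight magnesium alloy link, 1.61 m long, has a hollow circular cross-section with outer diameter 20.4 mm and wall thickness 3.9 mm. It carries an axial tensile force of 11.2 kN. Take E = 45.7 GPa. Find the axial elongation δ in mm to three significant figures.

A = 202.2 mm².
δ_mech = NL/(AE) = 11200·1610/(202.2·45700) = 1.952 mm.

1.95 mm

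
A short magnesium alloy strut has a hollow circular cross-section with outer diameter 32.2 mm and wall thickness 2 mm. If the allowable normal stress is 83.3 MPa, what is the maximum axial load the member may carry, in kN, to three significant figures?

15.8 kN

A = 189.8 mm².
P_max = σ_allow · A = 83.3 · 189.8 = 15810 N = 15.81 kN.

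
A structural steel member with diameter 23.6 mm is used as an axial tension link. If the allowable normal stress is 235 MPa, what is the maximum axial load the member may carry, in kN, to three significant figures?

A = 437.4 mm².
P_max = σ_allow · A = 235 · 437.4 = 102800 N = 102.8 kN.

103 kN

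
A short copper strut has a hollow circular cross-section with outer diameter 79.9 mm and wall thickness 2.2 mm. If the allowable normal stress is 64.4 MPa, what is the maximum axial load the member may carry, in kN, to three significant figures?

A = 537 mm².
P_max = σ_allow · A = 64.4 · 537 = 34580 N = 34.58 kN.

34.6 kN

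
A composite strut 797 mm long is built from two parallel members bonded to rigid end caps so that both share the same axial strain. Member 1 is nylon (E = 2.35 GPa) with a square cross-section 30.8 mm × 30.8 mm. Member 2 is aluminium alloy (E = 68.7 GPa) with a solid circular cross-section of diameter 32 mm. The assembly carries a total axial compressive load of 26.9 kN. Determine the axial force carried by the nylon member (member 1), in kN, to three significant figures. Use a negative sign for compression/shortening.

-1.04 kN

A_1 = 948.6 mm².
A_2 = 804.2 mm².
Equal strain + equilibrium ⇒ each member carries load in proportion to AE: A₁E₁ = 2229000 N, A₂E₂ = 55250000 N, ΣAE = 57480000 N.
F₁ = P·A₁E₁/ΣAE = -26900·2229000/57480000 = -1043 N.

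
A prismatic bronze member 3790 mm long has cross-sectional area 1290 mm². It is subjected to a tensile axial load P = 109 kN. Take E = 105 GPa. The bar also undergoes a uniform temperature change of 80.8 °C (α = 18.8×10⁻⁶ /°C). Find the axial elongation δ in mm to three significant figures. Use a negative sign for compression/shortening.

δ_mech = NL/(AE) = 109000·3790/(1290·105000) = 3.05 mm.
δ_thermal = αLΔT = 18.8e-6·3790·80.8 = 5.757 mm.
δ = δ_mech + δ_thermal = 8.807 mm.

8.81 mm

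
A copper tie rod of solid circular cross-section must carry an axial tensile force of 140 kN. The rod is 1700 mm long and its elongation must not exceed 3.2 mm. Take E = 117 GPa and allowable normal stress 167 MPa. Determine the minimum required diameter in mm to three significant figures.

Required area A ≥ P/σ_allow = 140000/167 = 838.3 mm².
For a solid circular section, d ≥ √(4A/π) = 32.67 mm.
Elongation limit: A ≥ PL/(Eδ_allow) = 140000·1700/(117000·3.2) = 635.7 mm² ⇒ d ≥ 28.45 mm.
The stress limit governs.

32.7 mm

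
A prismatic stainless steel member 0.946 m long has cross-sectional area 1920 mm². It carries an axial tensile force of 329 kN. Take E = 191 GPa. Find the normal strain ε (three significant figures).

8.97e-04

σ = N/A = 171.4 MPa; ε = σ/E = 171.4/191000 = 8.971e-04.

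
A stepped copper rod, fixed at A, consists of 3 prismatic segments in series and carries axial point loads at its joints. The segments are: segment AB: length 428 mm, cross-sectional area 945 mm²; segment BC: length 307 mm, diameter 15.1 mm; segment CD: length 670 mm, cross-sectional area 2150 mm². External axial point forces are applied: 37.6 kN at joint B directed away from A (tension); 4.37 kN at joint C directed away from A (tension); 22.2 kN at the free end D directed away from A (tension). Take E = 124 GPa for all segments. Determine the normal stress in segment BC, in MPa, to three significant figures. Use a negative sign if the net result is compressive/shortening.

148 MPa

Internal axial forces (sectioning from the free end, tension +): N_CD = 22.2 kN, N_BC = 26.57 kN, N_AB = 64.17 kN.
A_BC = 179.1 mm².
σ_BC = N_BC/A_BC = 26570/179.1 = 148.4 MPa.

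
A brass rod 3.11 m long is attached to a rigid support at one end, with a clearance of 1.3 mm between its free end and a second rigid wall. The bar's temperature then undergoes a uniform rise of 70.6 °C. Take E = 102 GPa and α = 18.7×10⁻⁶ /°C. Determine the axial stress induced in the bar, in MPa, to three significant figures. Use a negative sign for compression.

-92.0 MPa

Free thermal expansion αLΔT = 18.7e-6 · 3110 · 70.6 = 4.106 mm.
The walls engage after the gap closes; constrained expansion = 4.106 − 1.3 = 2.806 mm.
The walls impose strain ε = −(2.806)/3110 = -9.0221e-04; σ = Eε = 102000 · -9.0221e-04 = -92.03 MPa.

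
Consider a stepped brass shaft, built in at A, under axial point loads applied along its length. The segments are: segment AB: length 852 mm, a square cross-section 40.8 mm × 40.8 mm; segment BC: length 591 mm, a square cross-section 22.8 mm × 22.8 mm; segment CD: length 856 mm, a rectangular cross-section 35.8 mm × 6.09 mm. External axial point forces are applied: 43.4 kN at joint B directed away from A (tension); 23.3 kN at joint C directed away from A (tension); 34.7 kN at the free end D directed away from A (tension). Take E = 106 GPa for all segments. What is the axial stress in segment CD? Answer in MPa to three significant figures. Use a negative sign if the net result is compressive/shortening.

159 MPa

Internal axial forces (sectioning from the free end, tension +): N_CD = 34.7 kN, N_BC = 58 kN, N_AB = 101.4 kN.
A_CD = 218 mm².
σ_CD = N_CD/A_CD = 34700/218 = 159.2 MPa.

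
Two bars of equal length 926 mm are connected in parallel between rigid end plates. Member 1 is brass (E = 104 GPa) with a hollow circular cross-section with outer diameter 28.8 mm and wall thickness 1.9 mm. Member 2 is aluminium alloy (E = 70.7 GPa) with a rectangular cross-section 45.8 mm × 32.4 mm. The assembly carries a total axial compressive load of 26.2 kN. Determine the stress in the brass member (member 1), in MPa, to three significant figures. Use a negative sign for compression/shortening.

A_1 = 160.6 mm².
A_2 = 1484 mm².
Equal strain + equilibrium ⇒ each member carries load in proportion to AE: A₁E₁ = 16700000 N, A₂E₂ = 104900000 N, ΣAE = 121600000 N.
σ₁ = P·E₁/ΣAE = -26200·104000/121600000 = -22.41 MPa.

-22.4 MPa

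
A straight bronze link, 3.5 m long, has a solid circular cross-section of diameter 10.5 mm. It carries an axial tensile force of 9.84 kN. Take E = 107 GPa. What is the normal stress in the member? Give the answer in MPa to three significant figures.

114 MPa

A = 86.59 mm².
σ = N/A = 9840/86.59 = 113.6 MPa.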